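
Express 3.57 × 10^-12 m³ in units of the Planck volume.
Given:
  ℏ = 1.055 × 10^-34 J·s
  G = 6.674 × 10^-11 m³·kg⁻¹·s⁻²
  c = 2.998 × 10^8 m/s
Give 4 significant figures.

Planck volume: V_P = (ℏG/c³)^(3/2) = 4.224 × 10^-105 m³.
3.57 × 10^-12 / 4.224 × 10^-105 = 8.452 × 10^92

8.452 × 10^92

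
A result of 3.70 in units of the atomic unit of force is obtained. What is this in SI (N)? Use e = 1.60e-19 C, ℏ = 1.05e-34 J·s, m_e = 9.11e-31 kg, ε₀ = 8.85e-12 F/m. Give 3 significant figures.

One atomic unit of force: F_au = E_h/a₀ = m_e²e⁶/((4πε₀)³ℏ⁴) = 8.33e-8 N.
3.70 × 8.33e-8 N = 3.08e-7 N

3.08e-7 N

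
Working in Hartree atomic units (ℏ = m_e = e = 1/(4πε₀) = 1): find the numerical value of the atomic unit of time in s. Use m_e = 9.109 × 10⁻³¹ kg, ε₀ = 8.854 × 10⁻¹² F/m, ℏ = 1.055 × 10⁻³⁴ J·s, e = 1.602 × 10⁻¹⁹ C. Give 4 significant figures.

The unique combination of the constants set to 1 with dimensions of time is τ_au = (4πε₀)²ℏ³/(m_e e⁴).
E_h = 4.354 × 10⁻¹⁸ J
ℏ/E_h = 2.423 × 10⁻¹⁷ s

2.423 × 10⁻¹⁷ s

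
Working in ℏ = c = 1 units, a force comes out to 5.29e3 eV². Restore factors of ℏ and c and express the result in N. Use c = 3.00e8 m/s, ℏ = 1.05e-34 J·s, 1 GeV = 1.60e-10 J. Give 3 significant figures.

4.30e-9 N

Force is [E]/[L] = [E]²/(ℏc); restore (ℏc)⁻¹.
1 GeV² → 1/(ℏc) × (1 GeV in J)² = 8.13e5 N.
Convert the energy scale: 5.29e3 eV² = 5.29e-15 GeV².
Result: 5.29e-15 × 8.13e5 = 4.30e-9 N.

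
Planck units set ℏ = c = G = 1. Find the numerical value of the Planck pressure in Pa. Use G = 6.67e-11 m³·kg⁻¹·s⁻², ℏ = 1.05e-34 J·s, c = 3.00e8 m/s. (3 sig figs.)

4.68e113 Pa

The unique combination of the constants set to 1 with dimensions of pressure is p_P = c⁷/(ℏG²).
  = 2.19e59 / 4.67e-55
  = 4.68e113 Pa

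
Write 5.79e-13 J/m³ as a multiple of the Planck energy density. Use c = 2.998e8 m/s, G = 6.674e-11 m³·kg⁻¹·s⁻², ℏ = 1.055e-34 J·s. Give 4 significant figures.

1.250e-126

Planck energy density: u_P = c⁷/(ℏG²) = 4.632e113 J/m³.
5.79e-13 / 4.632e113 = 1.250e-126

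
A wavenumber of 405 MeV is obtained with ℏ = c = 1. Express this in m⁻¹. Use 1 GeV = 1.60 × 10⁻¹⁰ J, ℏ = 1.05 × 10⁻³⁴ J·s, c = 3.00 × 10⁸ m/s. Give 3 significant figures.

Inverse length is [E]/(ℏc).
1 GeV → 1/(ℏc) × (1 GeV in J) = 5.08 × 10¹⁵ m⁻¹.
Convert the energy scale: 405 MeV = 0.405 GeV.
Result: 0.405 × 5.08 × 10¹⁵ = 2.06 × 10¹⁵ m⁻¹.

2.06 × 10¹⁵ m⁻¹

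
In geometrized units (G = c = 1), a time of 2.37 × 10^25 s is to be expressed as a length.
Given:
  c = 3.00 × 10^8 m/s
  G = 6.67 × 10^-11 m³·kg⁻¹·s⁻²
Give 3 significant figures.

Time → length via c.
2.37 × 10^25 s × (c) = 7.11 × 10^33 m

7.11 × 10^33 m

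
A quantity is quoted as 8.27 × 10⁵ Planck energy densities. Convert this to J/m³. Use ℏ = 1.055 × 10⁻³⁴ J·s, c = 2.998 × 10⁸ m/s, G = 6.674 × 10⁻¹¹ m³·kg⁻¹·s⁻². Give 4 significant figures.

3.831 × 10¹¹⁹ J/m³

One Planck energy density: u_P = c⁷/(ℏG²) = 4.632 × 10¹¹³ J/m³.
8.27 × 10⁵ × 4.632 × 10¹¹³ J/m³ = 3.831 × 10¹¹⁹ J/m³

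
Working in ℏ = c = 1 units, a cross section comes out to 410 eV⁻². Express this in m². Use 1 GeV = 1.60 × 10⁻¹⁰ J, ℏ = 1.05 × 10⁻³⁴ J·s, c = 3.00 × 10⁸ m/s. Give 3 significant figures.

1.59 × 10⁻¹¹ m²

Area is [L]² = [E]⁻²·(ℏc)²; restore (ℏc)².
1 GeV⁻² → (ℏc)² × (1 GeV in J)⁻² = 3.88 × 10⁻³² m².
Convert the energy scale: 410 eV⁻² = 4.10 × 10²⁰ GeV⁻².
Result: 4.10 × 10²⁰ × 3.88 × 10⁻³² = 1.59 × 10⁻¹¹ m².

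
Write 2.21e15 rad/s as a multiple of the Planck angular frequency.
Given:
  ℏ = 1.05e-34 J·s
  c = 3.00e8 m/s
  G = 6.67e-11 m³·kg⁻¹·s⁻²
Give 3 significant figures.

Planck angular frequency: ω_P = √(c⁵/(ℏG)) = 1.86e43 rad/s.
2.21e15 / 1.86e43 = 1.19e-28

1.19e-28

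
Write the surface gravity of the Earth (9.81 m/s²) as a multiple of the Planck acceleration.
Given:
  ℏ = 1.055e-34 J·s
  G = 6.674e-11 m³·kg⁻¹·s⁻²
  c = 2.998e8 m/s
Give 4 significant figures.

1.764e-51

Planck acceleration: a_P = √(c⁷/(ℏG)) = 5.560e51 m/s².
9.81 / 5.560e51 = 1.764e-51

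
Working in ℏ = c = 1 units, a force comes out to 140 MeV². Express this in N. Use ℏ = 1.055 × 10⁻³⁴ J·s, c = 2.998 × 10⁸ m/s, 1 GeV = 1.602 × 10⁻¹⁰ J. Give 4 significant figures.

Force is [E]/[L] = [E]²/(ℏc); restore (ℏc)⁻¹.
1 GeV² → 1/(ℏc) × (1 GeV in J)² = 8.114 × 10⁵ N.
Convert the energy scale: 140 MeV² = 1.40 × 10⁻⁴ GeV².
Result: 1.40 × 10⁻⁴ × 8.114 × 10⁵ = 113.6 N.

113.6 N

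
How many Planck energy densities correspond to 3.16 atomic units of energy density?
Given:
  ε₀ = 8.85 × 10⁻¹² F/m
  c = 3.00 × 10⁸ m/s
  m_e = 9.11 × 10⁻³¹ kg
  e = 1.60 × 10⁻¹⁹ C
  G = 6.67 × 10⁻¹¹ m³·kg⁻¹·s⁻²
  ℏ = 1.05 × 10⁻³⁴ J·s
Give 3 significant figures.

2.03 × 10⁻¹⁰⁰

atomic unit of energy density: u_au = E_h/a₀³ = m_e⁴e¹⁰/((4πε₀)⁵ℏ⁸) = 3.01 × 10¹³ J/m³
Planck energy density: u_P = c⁷/(ℏG²) = 4.68 × 10¹¹³ J/m³
3.16 × 3.01 × 10¹³ / 4.68 × 10¹¹³ = 2.03 × 10⁻¹⁰⁰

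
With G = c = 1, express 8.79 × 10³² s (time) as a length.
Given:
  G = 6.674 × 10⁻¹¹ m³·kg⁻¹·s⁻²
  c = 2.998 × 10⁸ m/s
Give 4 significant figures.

2.635 × 10⁴¹ m

Time → length via c.
8.79 × 10³² s × (c) = 2.635 × 10⁴¹ m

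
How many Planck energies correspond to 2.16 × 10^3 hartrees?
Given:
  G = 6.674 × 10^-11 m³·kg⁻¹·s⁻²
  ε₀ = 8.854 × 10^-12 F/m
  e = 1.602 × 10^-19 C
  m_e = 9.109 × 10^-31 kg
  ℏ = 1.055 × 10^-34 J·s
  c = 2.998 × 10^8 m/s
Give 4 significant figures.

4.807 × 10^-24

hartree: E_h = m_e e⁴/(4πε₀ℏ)² = 4.354 × 10^-18 J
Planck energy: E_P = √(ℏc⁵/G) = 1.957 × 10^9 J
2.16 × 10^3 × 4.354 × 10^-18 / 1.957 × 10^9 = 4.807 × 10^-24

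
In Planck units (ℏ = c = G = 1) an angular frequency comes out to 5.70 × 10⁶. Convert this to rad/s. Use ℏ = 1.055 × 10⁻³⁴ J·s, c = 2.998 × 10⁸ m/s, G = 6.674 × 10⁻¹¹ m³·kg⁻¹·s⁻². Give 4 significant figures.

1.057 × 10⁵⁰ rad/s

One Planck angular frequency: ω_P = √(c⁵/(ℏG)) = 1.855 × 10⁴³ rad/s.
5.70 × 10⁶ × 1.855 × 10⁴³ rad/s = 1.057 × 10⁵⁰ rad/s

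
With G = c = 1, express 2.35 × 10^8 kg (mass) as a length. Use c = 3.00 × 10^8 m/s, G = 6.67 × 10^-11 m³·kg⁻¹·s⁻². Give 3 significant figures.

In G = c = 1 units mass has dimensions of length; the conversion factor is G/c².
2.35 × 10^8 kg × (G/c²) = 1.74 × 10^-19 m

1.74 × 10^-19 m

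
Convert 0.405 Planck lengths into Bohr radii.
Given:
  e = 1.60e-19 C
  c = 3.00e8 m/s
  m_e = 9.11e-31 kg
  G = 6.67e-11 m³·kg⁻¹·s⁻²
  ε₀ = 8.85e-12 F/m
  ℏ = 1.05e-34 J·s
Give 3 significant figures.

Planck length: ℓ_P = √(ℏG/c³) = 1.61e-35 m
Bohr radius: a₀ = 4πε₀ℏ²/(m_e e²) = 5.26e-11 m
0.405 × 1.61e-35 / 5.26e-11 = 1.24e-25

1.24e-25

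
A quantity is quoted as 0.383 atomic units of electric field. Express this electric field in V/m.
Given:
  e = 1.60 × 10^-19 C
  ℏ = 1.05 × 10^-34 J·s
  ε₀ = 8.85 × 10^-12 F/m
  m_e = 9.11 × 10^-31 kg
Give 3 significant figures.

1.99 × 10^11 V/m

One atomic unit of electric field: E_au = E_h/(e a₀) = m_e²e⁵/((4πε₀)³ℏ⁴) = 5.20 × 10^11 V/m.
0.383 × 5.20 × 10^11 V/m = 1.99 × 10^11 V/m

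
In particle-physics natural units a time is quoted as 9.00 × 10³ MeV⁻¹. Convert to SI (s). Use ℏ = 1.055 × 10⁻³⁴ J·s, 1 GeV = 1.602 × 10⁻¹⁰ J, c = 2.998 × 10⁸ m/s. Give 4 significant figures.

A time is [E]⁻¹ in ℏ=c=1; restore one factor of ℏ.
1 GeV⁻¹ → ℏ × (1 GeV in J)⁻¹ = 6.586 × 10⁻²⁵ s.
Convert the energy scale: 9.00 × 10³ MeV⁻¹ = 9.00 × 10⁶ GeV⁻¹.
Result: 9.00 × 10⁶ × 6.586 × 10⁻²⁵ = 5.927 × 10⁻¹⁸ s.

5.927 × 10⁻¹⁸ s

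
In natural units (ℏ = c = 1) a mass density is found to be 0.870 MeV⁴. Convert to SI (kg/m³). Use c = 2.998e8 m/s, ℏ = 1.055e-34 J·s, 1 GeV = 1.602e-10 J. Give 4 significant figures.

2.015e8 kg/m³

Mass density is [E]/(c²[L]³) = [E]⁴/(ℏ³c⁵).
1 GeV⁴ → 1/(ℏ³c⁵) × (1 GeV in J)⁴ = 2.316e20 kg/m³.
Convert the energy scale: 0.870 MeV⁴ = 8.70e-13 GeV⁴.
Result: 8.70e-13 × 2.316e20 = 2.015e8 kg/m³.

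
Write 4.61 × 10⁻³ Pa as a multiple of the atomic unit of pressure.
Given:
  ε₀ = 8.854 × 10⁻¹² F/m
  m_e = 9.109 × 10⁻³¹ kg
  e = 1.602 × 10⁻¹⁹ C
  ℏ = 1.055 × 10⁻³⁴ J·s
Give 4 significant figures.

atomic unit of pressure: P_au = E_h/a₀³ = m_e⁴e¹⁰/((4πε₀)⁵ℏ⁸) = 2.929 × 10¹³ Pa.
4.61 × 10⁻³ / 2.929 × 10¹³ = 1.574 × 10⁻¹⁶

1.574 × 10⁻¹⁶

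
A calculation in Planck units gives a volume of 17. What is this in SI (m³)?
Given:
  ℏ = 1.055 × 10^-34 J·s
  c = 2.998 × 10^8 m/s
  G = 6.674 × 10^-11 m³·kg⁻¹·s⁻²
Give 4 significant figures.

7.181 × 10^-104 m³

One Planck volume: V_P = (ℏG/c³)^(3/2) = 4.224 × 10^-105 m³.
17 × 4.224 × 10^-105 m³ = 7.181 × 10^-104 m³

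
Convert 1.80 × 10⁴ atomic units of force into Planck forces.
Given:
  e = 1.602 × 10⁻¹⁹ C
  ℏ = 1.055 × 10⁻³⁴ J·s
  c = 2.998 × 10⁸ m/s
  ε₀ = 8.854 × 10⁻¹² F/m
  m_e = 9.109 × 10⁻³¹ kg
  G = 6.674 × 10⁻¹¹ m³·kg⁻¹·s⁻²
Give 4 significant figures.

atomic unit of force: F_au = E_h/a₀ = m_e²e⁶/((4πε₀)³ℏ⁴) = 8.220 × 10⁻⁸ N
Planck force: F_P = c⁴/G = 1.210 × 10⁴⁴ N
1.80 × 10⁴ × 8.220 × 10⁻⁸ / 1.210 × 10⁴⁴ = 1.222 × 10⁻⁴⁷

1.222 × 10⁻⁴⁷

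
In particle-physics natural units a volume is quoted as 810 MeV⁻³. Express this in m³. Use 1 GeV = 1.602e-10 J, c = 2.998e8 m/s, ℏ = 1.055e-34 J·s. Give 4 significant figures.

6.234e-36 m³

Volume is [L]³ = [E]⁻³·(ℏc)³.
1 GeV⁻³ → (ℏc)³ × (1 GeV in J)⁻³ = 7.696e-48 m³.
Convert the energy scale: 810 MeV⁻³ = 8.10e11 GeV⁻³.
Result: 8.10e11 × 7.696e-48 = 6.234e-36 m³.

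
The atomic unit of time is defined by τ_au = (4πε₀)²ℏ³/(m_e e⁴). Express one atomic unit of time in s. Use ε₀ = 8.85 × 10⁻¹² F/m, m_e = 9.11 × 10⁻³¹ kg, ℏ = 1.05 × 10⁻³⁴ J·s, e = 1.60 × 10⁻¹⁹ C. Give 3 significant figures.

2.40 × 10⁻¹⁷ s

τ_au = (4πε₀)²ℏ³/(m_e e⁴)
E_h = 4.38 × 10⁻¹⁸ J
ℏ/E_h = 2.40 × 10⁻¹⁷ s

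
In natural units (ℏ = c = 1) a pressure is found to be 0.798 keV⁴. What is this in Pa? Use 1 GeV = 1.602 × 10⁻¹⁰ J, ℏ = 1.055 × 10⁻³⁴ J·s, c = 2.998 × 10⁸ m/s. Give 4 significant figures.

1.661 × 10¹³ Pa

Pressure is [E]/[L]³ = [E]⁴/(ℏc)³.
1 GeV⁴ → 1/(ℏc)³ × (1 GeV in J)⁴ = 2.082 × 10³⁷ Pa.
Convert the energy scale: 0.798 keV⁴ = 7.98 × 10⁻²⁵ GeV⁴.
Result: 7.98 × 10⁻²⁵ × 2.082 × 10³⁷ = 1.661 × 10¹³ Pa.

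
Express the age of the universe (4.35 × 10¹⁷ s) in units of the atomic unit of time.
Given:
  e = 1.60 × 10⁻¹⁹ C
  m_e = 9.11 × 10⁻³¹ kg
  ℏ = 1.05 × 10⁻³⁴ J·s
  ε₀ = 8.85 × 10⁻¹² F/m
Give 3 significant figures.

atomic unit of time: τ_au = (4πε₀)²ℏ³/(m_e e⁴) = 2.40 × 10⁻¹⁷ s.
4.35 × 10¹⁷ / 2.40 × 10⁻¹⁷ = 1.81 × 10³⁴

1.81 × 10³⁴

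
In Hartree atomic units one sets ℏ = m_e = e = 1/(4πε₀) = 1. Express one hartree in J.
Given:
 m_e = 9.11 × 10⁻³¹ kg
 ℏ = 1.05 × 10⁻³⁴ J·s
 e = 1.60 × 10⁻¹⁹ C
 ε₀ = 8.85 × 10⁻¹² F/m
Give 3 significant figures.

E_h = m_e e⁴/(4πε₀ℏ)²
  = 5.97 × 10⁻¹⁰⁶ / 1.36 × 10⁻⁸⁸
  = 4.38 × 10⁻¹⁸ J

4.38 × 10⁻¹⁸ J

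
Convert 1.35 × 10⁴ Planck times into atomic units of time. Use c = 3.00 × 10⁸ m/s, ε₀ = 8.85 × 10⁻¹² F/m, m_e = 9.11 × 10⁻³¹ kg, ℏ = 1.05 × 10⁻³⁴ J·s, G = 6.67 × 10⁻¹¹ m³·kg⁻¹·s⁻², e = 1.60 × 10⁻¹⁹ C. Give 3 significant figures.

3.02 × 10⁻²³

Planck time: t_P = √(ℏG/c⁵) = 5.37 × 10⁻⁴⁴ s
atomic unit of time: τ_au = (4πε₀)²ℏ³/(m_e e⁴) = 2.40 × 10⁻¹⁷ s
1.35 × 10⁴ × 5.37 × 10⁻⁴⁴ / 2.40 × 10⁻¹⁷ = 3.02 × 10⁻²³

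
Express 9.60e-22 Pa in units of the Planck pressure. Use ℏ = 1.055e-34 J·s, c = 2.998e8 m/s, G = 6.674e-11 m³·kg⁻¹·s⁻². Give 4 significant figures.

2.072e-135

Planck pressure: p_P = c⁷/(ℏG²) = 4.632e113 Pa.
9.60e-22 / 4.632e113 = 2.072e-135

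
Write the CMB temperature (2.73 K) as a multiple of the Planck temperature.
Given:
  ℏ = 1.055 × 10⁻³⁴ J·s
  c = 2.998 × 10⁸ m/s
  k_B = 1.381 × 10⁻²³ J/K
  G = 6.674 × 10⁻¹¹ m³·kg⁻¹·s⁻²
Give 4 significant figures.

1.927 × 10⁻³²

Planck temperature: T_P = √(ℏc⁵/G) / k_B = 1.417 × 10³² K.
2.73 / 1.417 × 10³² = 1.927 × 10⁻³²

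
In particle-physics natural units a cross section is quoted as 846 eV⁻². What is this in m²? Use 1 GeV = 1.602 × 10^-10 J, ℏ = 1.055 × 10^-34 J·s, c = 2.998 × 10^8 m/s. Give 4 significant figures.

3.298 × 10^-11 m²

Area is [L]² = [E]⁻²·(ℏc)²; restore (ℏc)².
1 GeV⁻² → (ℏc)² × (1 GeV in J)⁻² = 3.898 × 10^-32 m².
Convert the energy scale: 846 eV⁻² = 8.46 × 10^20 GeV⁻².
Result: 8.46 × 10^20 × 3.898 × 10^-32 = 3.298 × 10^-11 m².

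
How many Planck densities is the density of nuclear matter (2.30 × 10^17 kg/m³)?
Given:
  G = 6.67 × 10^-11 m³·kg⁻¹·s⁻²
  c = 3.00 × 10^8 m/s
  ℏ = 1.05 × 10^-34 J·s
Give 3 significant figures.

Planck density: ρ_P = c⁵/(ℏG²) = 5.20 × 10^96 kg/m³.
2.30 × 10^17 / 5.20 × 10^96 = 4.42 × 10^-80

4.42 × 10^-80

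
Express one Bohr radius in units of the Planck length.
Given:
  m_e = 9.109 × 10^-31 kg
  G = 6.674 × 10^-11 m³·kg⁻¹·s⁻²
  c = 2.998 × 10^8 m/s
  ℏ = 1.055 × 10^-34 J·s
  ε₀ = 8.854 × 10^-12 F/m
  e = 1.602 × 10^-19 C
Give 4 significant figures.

3.277 × 10^24

Bohr radius: a₀ = 4πε₀ℏ²/(m_e e²) = 5.297 × 10^-11 m
Planck length: ℓ_P = √(ℏG/c³) = 1.616 × 10^-35 m
ratio = 5.297 × 10^-11 / 1.616 × 10^-35 = 3.277 × 10^24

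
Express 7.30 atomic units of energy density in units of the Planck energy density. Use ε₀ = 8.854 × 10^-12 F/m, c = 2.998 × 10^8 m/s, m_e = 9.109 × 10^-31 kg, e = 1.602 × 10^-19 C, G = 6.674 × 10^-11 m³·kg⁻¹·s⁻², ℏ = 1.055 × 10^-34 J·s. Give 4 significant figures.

atomic unit of energy density: u_au = E_h/a₀³ = m_e⁴e¹⁰/((4πε₀)⁵ℏ⁸) = 2.929 × 10^13 J/m³
Planck energy density: u_P = c⁷/(ℏG²) = 4.632 × 10^113 J/m³
7.30 × 2.929 × 10^13 / 4.632 × 10^113 = 4.616 × 10^-100

4.616 × 10^-100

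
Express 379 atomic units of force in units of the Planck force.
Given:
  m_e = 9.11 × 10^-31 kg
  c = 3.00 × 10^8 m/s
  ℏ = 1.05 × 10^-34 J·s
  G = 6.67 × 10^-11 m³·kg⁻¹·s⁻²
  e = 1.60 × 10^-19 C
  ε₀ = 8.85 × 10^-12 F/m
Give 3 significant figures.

atomic unit of force: F_au = E_h/a₀ = m_e²e⁶/((4πε₀)³ℏ⁴) = 8.33 × 10^-8 N
Planck force: F_P = c⁴/G = 1.21 × 10^44 N
379 × 8.33 × 10^-8 / 1.21 × 10^44 = 2.60 × 10^-49

2.60 × 10^-49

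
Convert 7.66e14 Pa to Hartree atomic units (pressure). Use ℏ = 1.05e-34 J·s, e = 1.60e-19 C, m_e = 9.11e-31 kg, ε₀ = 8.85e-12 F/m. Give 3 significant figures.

atomic unit of pressure: P_au = E_h/a₀³ = m_e⁴e¹⁰/((4πε₀)⁵ℏ⁸) = 3.01e13 Pa.
7.66e14 / 3.01e13 = 25.4

25.4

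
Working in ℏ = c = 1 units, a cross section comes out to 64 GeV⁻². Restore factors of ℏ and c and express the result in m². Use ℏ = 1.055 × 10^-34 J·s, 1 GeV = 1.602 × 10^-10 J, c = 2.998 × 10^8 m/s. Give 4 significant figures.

Area is [L]² = [E]⁻²·(ℏc)²; restore (ℏc)².
1 GeV⁻² → (ℏc)² × (1 GeV in J)⁻² = 3.898 × 10^-32 m².
Result: 64 × 3.898 × 10^-32 = 2.495 × 10^-30 m².

2.495 × 10^-30 m²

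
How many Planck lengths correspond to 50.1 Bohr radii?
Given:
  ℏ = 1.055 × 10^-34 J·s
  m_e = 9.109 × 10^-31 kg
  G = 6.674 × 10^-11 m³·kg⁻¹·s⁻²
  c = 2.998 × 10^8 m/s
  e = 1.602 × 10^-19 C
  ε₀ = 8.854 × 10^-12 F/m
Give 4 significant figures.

1.642 × 10^26

Bohr radius: a₀ = 4πε₀ℏ²/(m_e e²) = 5.297 × 10^-11 m
Planck length: ℓ_P = √(ℏG/c³) = 1.616 × 10^-35 m
50.1 × 5.297 × 10^-11 / 1.616 × 10^-35 = 1.642 × 10^26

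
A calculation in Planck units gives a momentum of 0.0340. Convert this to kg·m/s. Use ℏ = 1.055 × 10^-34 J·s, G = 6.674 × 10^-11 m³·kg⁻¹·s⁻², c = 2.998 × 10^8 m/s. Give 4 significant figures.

0.2219 kg·m/s

One Planck momentum: p_P = √(ℏc³/G) = 6.527 kg·m/s.
0.0340 × 6.527 kg·m/s = 0.2219 kg·m/s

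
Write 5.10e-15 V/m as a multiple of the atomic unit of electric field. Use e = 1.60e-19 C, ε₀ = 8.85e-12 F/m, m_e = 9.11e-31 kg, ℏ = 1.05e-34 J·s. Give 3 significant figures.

atomic unit of electric field: E_au = E_h/(e a₀) = m_e²e⁵/((4πε₀)³ℏ⁴) = 5.20e11 V/m.
5.10e-15 / 5.20e11 = 9.80e-27

9.80e-27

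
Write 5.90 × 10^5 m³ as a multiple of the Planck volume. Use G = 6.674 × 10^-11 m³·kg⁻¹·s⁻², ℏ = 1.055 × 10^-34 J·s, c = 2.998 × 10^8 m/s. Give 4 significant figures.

1.397 × 10^110

Planck volume: V_P = (ℏG/c³)^(3/2) = 4.224 × 10^-105 m³.
5.90 × 10^5 / 4.224 × 10^-105 = 1.397 × 10^110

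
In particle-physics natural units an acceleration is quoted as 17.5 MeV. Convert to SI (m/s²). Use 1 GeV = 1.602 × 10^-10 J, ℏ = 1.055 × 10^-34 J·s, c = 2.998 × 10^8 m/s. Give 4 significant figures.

Acceleration is [L]/[T]² = c·[E]/ℏ.
1 GeV → c/ℏ × (1 GeV in J) = 4.552 × 10^32 m/s².
Convert the energy scale: 17.5 MeV = 0.0175 GeV.
Result: 0.0175 × 4.552 × 10^32 = 7.967 × 10^30 m/s².

7.967 × 10^30 m/s²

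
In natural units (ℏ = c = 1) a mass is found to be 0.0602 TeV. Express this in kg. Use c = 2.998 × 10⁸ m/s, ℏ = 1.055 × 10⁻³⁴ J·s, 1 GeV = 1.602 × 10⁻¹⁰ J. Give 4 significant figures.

1.073 × 10⁻²⁵ kg

Mass is [E]/c²; divide by c².
1 GeV → 1/c² × (1 GeV in J) = 1.782 × 10⁻²⁷ kg.
Convert the energy scale: 0.0602 TeV = 60.2 GeV.
Result: 60.2 × 1.782 × 10⁻²⁷ = 1.073 × 10⁻²⁵ kg.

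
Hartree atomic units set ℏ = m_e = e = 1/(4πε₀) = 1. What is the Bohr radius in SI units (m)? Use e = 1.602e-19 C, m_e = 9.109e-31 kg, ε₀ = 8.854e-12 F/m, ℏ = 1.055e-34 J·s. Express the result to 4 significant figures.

From ℏ = m_e = e = 1/(4πε₀) = 1 the length scale is a₀ = 4πε₀ℏ²/(m_e e²).
  = 1.238e-78 / 2.338e-68
  = 5.297e-11 m

5.297e-11 m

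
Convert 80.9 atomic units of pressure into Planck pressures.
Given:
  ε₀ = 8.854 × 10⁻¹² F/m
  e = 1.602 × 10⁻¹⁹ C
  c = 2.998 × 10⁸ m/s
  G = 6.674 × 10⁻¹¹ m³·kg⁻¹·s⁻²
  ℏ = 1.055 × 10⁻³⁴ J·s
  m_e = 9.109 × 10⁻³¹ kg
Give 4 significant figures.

5.116 × 10⁻⁹⁹

atomic unit of pressure: P_au = E_h/a₀³ = m_e⁴e¹⁰/((4πε₀)⁵ℏ⁸) = 2.929 × 10¹³ Pa
Planck pressure: p_P = c⁷/(ℏG²) = 4.632 × 10¹¹³ Pa
80.9 × 2.929 × 10¹³ / 4.632 × 10¹¹³ = 5.116 × 10⁻⁹⁹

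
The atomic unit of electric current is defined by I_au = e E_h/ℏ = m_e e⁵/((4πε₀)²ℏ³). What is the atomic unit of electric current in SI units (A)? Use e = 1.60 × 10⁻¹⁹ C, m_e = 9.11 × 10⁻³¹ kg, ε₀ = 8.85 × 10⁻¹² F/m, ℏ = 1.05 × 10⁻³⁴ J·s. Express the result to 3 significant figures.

6.67 × 10⁻³ A

I_au = e E_h/ℏ = m_e e⁵/((4πε₀)²ℏ³)
E_h = 4.38 × 10⁻¹⁸ J
e·E_h/ℏ = 6.67 × 10⁻³ A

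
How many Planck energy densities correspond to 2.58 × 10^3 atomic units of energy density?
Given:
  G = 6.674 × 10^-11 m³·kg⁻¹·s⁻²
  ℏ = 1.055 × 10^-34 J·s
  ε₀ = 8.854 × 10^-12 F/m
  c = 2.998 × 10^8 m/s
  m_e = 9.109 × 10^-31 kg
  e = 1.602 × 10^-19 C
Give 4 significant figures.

atomic unit of energy density: u_au = E_h/a₀³ = m_e⁴e¹⁰/((4πε₀)⁵ℏ⁸) = 2.929 × 10^13 J/m³
Planck energy density: u_P = c⁷/(ℏG²) = 4.632 × 10^113 J/m³
2.58 × 10^3 × 2.929 × 10^13 / 4.632 × 10^113 = 1.631 × 10^-97

1.631 × 10^-97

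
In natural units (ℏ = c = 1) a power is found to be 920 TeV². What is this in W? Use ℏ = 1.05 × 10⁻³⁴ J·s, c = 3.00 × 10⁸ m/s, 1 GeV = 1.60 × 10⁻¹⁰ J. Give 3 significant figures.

2.24 × 10²³ W

Power is [E]/[T] = [E]²/ℏ.
1 GeV² → 1/ℏ × (1 GeV in J)² = 2.44 × 10¹⁴ W.
Convert the energy scale: 920 TeV² = 9.20 × 10⁸ GeV².
Result: 9.20 × 10⁸ × 2.44 × 10¹⁴ = 2.24 × 10²³ W.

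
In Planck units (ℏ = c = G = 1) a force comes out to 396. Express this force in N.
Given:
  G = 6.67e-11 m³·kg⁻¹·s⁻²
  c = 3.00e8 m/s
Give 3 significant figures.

4.81e46 N

One Planck force: F_P = c⁴/G = 1.21e44 N.
396 × 1.21e44 N = 4.81e46 N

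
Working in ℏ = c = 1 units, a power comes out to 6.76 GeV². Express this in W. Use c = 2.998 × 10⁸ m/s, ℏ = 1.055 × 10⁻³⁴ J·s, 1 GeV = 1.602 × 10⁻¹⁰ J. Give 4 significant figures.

Power is [E]/[T] = [E]²/ℏ.
1 GeV² → 1/ℏ × (1 GeV in J)² = 2.433 × 10¹⁴ W.
Result: 6.76 × 2.433 × 10¹⁴ = 1.644 × 10¹⁵ W.

1.644 × 10¹⁵ W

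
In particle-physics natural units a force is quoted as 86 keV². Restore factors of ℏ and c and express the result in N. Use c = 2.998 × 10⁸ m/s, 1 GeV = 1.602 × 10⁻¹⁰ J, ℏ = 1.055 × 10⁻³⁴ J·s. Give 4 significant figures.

6.978 × 10⁻⁵ N

Force is [E]/[L] = [E]²/(ℏc); restore (ℏc)⁻¹.
1 GeV² → 1/(ℏc) × (1 GeV in J)² = 8.114 × 10⁵ N.
Convert the energy scale: 86 keV² = 8.60 × 10⁻¹¹ GeV².
Result: 8.60 × 10⁻¹¹ × 8.114 × 10⁵ = 6.978 × 10⁻⁵ N.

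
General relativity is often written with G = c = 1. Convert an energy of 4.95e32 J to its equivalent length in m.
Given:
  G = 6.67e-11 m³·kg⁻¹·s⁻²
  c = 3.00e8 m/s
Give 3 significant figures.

Energy → length via G/c⁴.
4.95e32 J × (G/c⁴) = 4.08e-12 m

4.08e-12 m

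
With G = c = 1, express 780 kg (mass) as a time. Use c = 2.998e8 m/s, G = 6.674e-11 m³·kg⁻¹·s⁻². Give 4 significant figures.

Mass → time via G/c³.
780 kg × (G/c³) = 1.932e-33 s

1.932e-33 s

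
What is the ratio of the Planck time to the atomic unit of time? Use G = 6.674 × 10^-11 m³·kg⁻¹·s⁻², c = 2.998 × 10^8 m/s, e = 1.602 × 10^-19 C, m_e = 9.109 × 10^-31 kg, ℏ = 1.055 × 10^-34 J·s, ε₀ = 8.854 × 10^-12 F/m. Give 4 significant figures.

Planck time: t_P = √(ℏG/c⁵) = 5.392 × 10^-44 s
atomic unit of time: τ_au = (4πε₀)²ℏ³/(m_e e⁴) = 2.423 × 10^-17 s
ratio = 5.392 × 10^-44 / 2.423 × 10^-17 = 2.225 × 10^-27

2.225 × 10^-27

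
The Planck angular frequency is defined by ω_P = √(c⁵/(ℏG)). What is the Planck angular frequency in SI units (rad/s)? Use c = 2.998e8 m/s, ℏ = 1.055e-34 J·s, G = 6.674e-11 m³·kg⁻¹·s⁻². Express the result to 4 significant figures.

ω_P = √(c⁵/(ℏG))
  = √(3.440e86)
  = 1.855e43 rad/s

1.855e43 rad/s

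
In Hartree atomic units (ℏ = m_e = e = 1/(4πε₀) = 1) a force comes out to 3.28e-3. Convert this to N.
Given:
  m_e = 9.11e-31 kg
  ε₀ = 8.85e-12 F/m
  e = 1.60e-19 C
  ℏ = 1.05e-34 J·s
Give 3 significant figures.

2.73e-10 N

One atomic unit of force: F_au = E_h/a₀ = m_e²e⁶/((4πε₀)³ℏ⁴) = 8.33e-8 N.
3.28e-3 × 8.33e-8 N = 2.73e-10 N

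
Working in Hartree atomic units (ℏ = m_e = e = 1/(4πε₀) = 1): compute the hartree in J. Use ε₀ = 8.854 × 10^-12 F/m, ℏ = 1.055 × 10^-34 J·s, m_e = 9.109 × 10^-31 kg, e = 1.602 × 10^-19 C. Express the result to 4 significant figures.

Dimensional analysis gives E_h = m_e e⁴/(4πε₀ℏ)².
  = 6.000 × 10^-106 / 1.378 × 10^-88
  = 4.354 × 10^-18 J

4.354 × 10^-18 J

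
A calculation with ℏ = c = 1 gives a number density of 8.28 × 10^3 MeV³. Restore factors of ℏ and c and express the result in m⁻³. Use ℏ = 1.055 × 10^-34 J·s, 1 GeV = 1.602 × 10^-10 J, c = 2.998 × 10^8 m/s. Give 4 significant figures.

1.076 × 10^42 m⁻³

Number density is [L]⁻³ = [E]³/(ℏc)³.
1 GeV³ → 1/(ℏc)³ × (1 GeV in J)³ = 1.299 × 10^47 m⁻³.
Convert the energy scale: 8.28 × 10^3 MeV³ = 8.28 × 10^-6 GeV³.
Result: 8.28 × 10^-6 × 1.299 × 10^47 = 1.076 × 10^42 m⁻³.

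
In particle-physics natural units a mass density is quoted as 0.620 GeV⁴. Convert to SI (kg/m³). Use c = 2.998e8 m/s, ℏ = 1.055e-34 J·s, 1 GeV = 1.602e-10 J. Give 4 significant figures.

1.436e20 kg/m³

Mass density is [E]/(c²[L]³) = [E]⁴/(ℏ³c⁵).
1 GeV⁴ → 1/(ℏ³c⁵) × (1 GeV in J)⁴ = 2.316e20 kg/m³.
Result: 0.620 × 2.316e20 = 1.436e20 kg/m³.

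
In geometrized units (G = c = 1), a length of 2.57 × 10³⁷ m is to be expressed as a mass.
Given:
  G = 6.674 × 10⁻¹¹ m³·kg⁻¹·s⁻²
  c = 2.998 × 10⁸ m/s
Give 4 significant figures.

3.461 × 10⁶⁴ kg

Length → mass via c²/G.
2.57 × 10³⁷ m × (c²/G) = 3.461 × 10⁶⁴ kg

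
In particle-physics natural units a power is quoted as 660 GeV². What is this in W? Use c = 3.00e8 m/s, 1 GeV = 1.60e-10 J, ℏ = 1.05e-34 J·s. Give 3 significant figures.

1.61e17 W

Power is [E]/[T] = [E]²/ℏ.
1 GeV² → 1/ℏ × (1 GeV in J)² = 2.44e14 W.
Result: 660 × 2.44e14 = 1.61e17 W.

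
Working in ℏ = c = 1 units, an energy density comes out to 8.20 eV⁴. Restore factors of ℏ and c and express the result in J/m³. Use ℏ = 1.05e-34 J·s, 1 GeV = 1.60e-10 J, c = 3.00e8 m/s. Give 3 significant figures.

172 J/m³

[E]/[L]³ = [E]⁴/(ℏc)³; restore (ℏc)⁻³.
1 GeV⁴ → 1/(ℏc)³ × (1 GeV in J)⁴ = 2.10e37 J/m³.
Convert the energy scale: 8.20 eV⁴ = 8.20e-36 GeV⁴.
Result: 8.20e-36 × 2.10e37 = 172 J/m³.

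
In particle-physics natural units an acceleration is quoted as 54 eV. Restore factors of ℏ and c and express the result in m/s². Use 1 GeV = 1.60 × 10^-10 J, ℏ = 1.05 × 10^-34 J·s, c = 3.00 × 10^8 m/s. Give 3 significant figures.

Acceleration is [L]/[T]² = c·[E]/ℏ.
1 GeV → c/ℏ × (1 GeV in J) = 4.57 × 10^32 m/s².
Convert the energy scale: 54 eV = 5.40 × 10^-8 GeV.
Result: 5.40 × 10^-8 × 4.57 × 10^32 = 2.47 × 10^25 m/s².

2.47 × 10^25 m/s²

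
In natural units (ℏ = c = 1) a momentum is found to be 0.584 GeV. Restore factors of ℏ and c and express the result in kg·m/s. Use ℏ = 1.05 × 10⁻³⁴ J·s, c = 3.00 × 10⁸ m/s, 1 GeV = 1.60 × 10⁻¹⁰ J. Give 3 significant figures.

Momentum is [E]/c; divide by c.
1 GeV → 1/c × (1 GeV in J) = 5.33 × 10⁻¹⁹ kg·m/s.
Result: 0.584 × 5.33 × 10⁻¹⁹ = 3.11 × 10⁻¹⁹ kg·m/s.

3.11 × 10⁻¹⁹ kg·m/s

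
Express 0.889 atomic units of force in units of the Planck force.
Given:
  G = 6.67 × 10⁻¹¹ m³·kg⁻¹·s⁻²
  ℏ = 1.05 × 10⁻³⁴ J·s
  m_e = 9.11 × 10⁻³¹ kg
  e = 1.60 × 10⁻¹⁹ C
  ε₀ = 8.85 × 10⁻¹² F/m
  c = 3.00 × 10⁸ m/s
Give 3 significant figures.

atomic unit of force: F_au = E_h/a₀ = m_e²e⁶/((4πε₀)³ℏ⁴) = 8.33 × 10⁻⁸ N
Planck force: F_P = c⁴/G = 1.21 × 10⁴⁴ N
0.889 × 8.33 × 10⁻⁸ / 1.21 × 10⁴⁴ = 6.10 × 10⁻⁵²

6.10 × 10⁻⁵²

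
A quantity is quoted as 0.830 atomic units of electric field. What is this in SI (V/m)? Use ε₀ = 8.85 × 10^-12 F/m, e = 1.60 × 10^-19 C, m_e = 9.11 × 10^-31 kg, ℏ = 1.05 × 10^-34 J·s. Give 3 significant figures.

4.32 × 10^11 V/m

One atomic unit of electric field: E_au = E_h/(e a₀) = m_e²e⁵/((4πε₀)³ℏ⁴) = 5.20 × 10^11 V/m.
0.830 × 5.20 × 10^11 V/m = 4.32 × 10^11 V/m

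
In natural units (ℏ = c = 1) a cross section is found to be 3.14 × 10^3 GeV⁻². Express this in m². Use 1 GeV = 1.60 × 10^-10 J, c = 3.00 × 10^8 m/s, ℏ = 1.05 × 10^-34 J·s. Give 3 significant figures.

Area is [L]² = [E]⁻²·(ℏc)²; restore (ℏc)².
1 GeV⁻² → (ℏc)² × (1 GeV in J)⁻² = 3.88 × 10^-32 m².
Result: 3.14 × 10^3 × 3.88 × 10^-32 = 1.22 × 10^-28 m².

1.22 × 10^-28 m²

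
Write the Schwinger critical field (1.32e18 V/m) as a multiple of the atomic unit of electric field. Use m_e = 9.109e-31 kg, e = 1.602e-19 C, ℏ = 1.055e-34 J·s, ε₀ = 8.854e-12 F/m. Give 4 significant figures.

atomic unit of electric field: E_au = E_h/(e a₀) = m_e²e⁵/((4πε₀)³ℏ⁴) = 5.131e11 V/m.
1.32e18 / 5.131e11 = 2.573e6

2.573e6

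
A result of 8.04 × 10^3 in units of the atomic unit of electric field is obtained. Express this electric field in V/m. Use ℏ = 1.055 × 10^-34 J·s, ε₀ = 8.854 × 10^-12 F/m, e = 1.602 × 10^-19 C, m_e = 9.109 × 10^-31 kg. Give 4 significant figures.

One atomic unit of electric field: E_au = E_h/(e a₀) = m_e²e⁵/((4πε₀)³ℏ⁴) = 5.131 × 10^11 V/m.
8.04 × 10^3 × 5.131 × 10^11 V/m = 4.125 × 10^15 V/m

4.125 × 10^15 V/m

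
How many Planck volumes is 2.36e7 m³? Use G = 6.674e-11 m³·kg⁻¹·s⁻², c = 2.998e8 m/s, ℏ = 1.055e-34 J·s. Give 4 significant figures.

5.587e111

Planck volume: V_P = (ℏG/c³)^(3/2) = 4.224e-105 m³.
2.36e7 / 4.224e-105 = 5.587e111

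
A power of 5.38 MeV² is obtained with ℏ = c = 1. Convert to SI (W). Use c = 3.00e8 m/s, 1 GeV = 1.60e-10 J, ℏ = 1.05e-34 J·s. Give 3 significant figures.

1.31e9 W

Power is [E]/[T] = [E]²/ℏ.
1 GeV² → 1/ℏ × (1 GeV in J)² = 2.44e14 W.
Convert the energy scale: 5.38 MeV² = 5.38e-6 GeV².
Result: 5.38e-6 × 2.44e14 = 1.31e9 W.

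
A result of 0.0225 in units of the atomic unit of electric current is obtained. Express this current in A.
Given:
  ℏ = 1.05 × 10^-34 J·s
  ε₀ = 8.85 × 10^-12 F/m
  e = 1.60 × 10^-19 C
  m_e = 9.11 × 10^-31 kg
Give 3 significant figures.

1.50 × 10^-4 A

One atomic unit of electric current: I_au = e E_h/ℏ = m_e e⁵/((4πε₀)²ℏ³) = 6.67 × 10^-3 A.
0.0225 × 6.67 × 10^-3 A = 1.50 × 10^-4 A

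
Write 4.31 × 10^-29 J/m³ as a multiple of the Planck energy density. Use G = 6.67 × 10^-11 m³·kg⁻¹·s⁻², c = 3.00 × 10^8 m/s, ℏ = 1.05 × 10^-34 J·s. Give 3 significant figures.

9.21 × 10^-143

Planck energy density: u_P = c⁷/(ℏG²) = 4.68 × 10^113 J/m³.
4.31 × 10^-29 / 4.68 × 10^113 = 9.21 × 10^-143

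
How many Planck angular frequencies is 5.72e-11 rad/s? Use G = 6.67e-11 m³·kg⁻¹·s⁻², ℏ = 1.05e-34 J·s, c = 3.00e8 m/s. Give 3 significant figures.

Planck angular frequency: ω_P = √(c⁵/(ℏG)) = 1.86e43 rad/s.
5.72e-11 / 1.86e43 = 3.07e-54

3.07e-54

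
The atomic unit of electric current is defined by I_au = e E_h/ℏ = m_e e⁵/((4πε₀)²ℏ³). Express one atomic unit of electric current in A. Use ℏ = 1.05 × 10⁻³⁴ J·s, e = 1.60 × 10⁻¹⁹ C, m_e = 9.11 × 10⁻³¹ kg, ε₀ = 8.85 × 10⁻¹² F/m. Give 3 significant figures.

6.67 × 10⁻³ A

I_au = e E_h/ℏ = m_e e⁵/((4πε₀)²ℏ³)
E_h = 4.38 × 10⁻¹⁸ J
e·E_h/ℏ = 6.67 × 10⁻³ A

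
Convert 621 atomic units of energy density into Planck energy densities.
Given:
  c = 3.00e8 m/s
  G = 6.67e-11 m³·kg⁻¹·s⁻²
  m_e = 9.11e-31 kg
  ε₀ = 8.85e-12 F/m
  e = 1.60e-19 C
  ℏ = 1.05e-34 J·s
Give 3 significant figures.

atomic unit of energy density: u_au = E_h/a₀³ = m_e⁴e¹⁰/((4πε₀)⁵ℏ⁸) = 3.01e13 J/m³
Planck energy density: u_P = c⁷/(ℏG²) = 4.68e113 J/m³
621 × 3.01e13 / 4.68e113 = 4.00e-98

4.00e-98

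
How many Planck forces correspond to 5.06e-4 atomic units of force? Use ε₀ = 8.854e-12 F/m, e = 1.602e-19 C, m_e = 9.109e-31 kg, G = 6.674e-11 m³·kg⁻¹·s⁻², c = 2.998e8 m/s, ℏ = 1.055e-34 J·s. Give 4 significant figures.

3.436e-55

atomic unit of force: F_au = E_h/a₀ = m_e²e⁶/((4πε₀)³ℏ⁴) = 8.220e-8 N
Planck force: F_P = c⁴/G = 1.210e44 N
5.06e-4 × 8.220e-8 / 1.210e44 = 3.436e-55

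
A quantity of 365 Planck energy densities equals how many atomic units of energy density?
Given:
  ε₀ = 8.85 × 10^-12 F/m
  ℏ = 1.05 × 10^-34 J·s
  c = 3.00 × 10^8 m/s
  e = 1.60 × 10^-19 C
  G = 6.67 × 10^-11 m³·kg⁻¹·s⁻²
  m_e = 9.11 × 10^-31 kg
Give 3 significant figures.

5.67 × 10^102

Planck energy density: u_P = c⁷/(ℏG²) = 4.68 × 10^113 J/m³
atomic unit of energy density: u_au = E_h/a₀³ = m_e⁴e¹⁰/((4πε₀)⁵ℏ⁸) = 3.01 × 10^13 J/m³
365 × 4.68 × 10^113 / 3.01 × 10^13 = 5.67 × 10^102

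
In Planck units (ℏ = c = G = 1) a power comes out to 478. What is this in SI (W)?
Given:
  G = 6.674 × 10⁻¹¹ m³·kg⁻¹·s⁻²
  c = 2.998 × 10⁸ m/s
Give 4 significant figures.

One Planck power: P_P = c⁵/G = 3.629 × 10⁵² W.
478 × 3.629 × 10⁵² W = 1.735 × 10⁵⁵ W

1.735 × 10⁵⁵ W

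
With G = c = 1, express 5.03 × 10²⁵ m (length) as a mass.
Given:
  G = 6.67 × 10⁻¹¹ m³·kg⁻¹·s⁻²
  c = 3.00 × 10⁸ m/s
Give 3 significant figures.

Length → mass via c²/G.
5.03 × 10²⁵ m × (c²/G) = 6.79 × 10⁵² kg

6.79 × 10⁵² kg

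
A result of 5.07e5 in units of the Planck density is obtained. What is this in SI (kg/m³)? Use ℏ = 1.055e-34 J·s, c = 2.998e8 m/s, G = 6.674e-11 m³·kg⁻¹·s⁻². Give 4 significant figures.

2.613e102 kg/m³

One Planck density: ρ_P = c⁵/(ℏG²) = 5.154e96 kg/m³.
5.07e5 × 5.154e96 kg/m³ = 2.613e102 kg/m³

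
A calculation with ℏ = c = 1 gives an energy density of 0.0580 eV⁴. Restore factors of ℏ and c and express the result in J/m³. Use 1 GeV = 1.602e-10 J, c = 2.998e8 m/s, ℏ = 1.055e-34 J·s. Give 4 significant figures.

1.207 J/m³

[E]/[L]³ = [E]⁴/(ℏc)³; restore (ℏc)⁻³.
1 GeV⁴ → 1/(ℏc)³ × (1 GeV in J)⁴ = 2.082e37 J/m³.
Convert the energy scale: 0.0580 eV⁴ = 5.80e-38 GeV⁴.
Result: 5.80e-38 × 2.082e37 = 1.207 J/m³.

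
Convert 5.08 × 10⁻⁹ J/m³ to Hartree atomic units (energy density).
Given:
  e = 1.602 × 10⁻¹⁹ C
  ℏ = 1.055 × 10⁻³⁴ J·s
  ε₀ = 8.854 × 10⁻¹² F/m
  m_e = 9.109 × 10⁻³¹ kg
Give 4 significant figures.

1.734 × 10⁻²²

atomic unit of energy density: u_au = E_h/a₀³ = m_e⁴e¹⁰/((4πε₀)⁵ℏ⁸) = 2.929 × 10¹³ J/m³.
5.08 × 10⁻⁹ / 2.929 × 10¹³ = 1.734 × 10⁻²²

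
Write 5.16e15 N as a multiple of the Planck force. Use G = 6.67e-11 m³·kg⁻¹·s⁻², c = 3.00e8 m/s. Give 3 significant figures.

4.25e-29

Planck force: F_P = c⁴/G = 1.21e44 N.
5.16e15 / 1.21e44 = 4.25e-29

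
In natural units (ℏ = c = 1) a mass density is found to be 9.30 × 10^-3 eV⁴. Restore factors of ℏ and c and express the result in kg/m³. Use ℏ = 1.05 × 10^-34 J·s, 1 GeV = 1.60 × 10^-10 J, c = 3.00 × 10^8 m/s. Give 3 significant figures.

Mass density is [E]/(c²[L]³) = [E]⁴/(ℏ³c⁵).
1 GeV⁴ → 1/(ℏ³c⁵) × (1 GeV in J)⁴ = 2.33 × 10^20 kg/m³.
Convert the energy scale: 9.30 × 10^-3 eV⁴ = 9.30 × 10^-39 GeV⁴.
Result: 9.30 × 10^-39 × 2.33 × 10^20 = 2.17 × 10^-18 kg/m³.

2.17 × 10^-18 kg/m³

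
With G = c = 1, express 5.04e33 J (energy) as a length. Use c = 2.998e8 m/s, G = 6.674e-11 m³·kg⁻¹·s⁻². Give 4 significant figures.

4.164e-11 m

Energy → length via G/c⁴.
5.04e33 J × (G/c⁴) = 4.164e-11 m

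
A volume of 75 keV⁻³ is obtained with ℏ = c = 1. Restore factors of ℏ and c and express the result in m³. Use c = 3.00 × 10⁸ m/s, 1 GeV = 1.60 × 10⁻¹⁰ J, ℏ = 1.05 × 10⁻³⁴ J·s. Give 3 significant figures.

5.72 × 10⁻²⁸ m³

Volume is [L]³ = [E]⁻³·(ℏc)³.
1 GeV⁻³ → (ℏc)³ × (1 GeV in J)⁻³ = 7.63 × 10⁻⁴⁸ m³.
Convert the energy scale: 75 keV⁻³ = 7.50 × 10¹⁹ GeV⁻³.
Result: 7.50 × 10¹⁹ × 7.63 × 10⁻⁴⁸ = 5.72 × 10⁻²⁸ m³.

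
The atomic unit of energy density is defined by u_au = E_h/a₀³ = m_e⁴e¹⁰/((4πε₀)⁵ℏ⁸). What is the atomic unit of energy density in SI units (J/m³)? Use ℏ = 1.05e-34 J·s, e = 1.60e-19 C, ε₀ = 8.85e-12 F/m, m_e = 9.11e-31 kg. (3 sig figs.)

3.01e13 J/m³

u_au = E_h/a₀³ = m_e⁴e¹⁰/((4πε₀)⁵ℏ⁸)
E_h = 4.38e-18 J
a₀ = 5.26e-11 m
E_h/a₀³ = 3.01e13 J/m³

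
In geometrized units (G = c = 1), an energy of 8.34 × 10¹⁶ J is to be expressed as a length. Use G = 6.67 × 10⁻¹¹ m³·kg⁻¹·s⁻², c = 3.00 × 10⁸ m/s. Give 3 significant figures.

Energy → length via G/c⁴.
8.34 × 10¹⁶ J × (G/c⁴) = 6.87 × 10⁻²⁸ m

6.87 × 10⁻²⁸ m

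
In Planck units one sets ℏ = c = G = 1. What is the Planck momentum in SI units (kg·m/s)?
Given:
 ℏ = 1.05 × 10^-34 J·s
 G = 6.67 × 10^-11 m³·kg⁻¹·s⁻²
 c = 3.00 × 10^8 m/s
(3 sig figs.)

p_P = √(ℏc³/G)
  = √(42.5)
  = 6.52 kg·m/s

6.52 kg·m/s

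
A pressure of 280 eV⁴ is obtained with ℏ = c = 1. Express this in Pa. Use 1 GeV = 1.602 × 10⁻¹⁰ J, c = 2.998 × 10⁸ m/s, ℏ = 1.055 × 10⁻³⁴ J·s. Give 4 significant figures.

5.828 × 10³ Pa

Pressure is [E]/[L]³ = [E]⁴/(ℏc)³.
1 GeV⁴ → 1/(ℏc)³ × (1 GeV in J)⁴ = 2.082 × 10³⁷ Pa.
Convert the energy scale: 280 eV⁴ = 2.80 × 10⁻³⁴ GeV⁴.
Result: 2.80 × 10⁻³⁴ × 2.082 × 10³⁷ = 5.828 × 10³ Pa.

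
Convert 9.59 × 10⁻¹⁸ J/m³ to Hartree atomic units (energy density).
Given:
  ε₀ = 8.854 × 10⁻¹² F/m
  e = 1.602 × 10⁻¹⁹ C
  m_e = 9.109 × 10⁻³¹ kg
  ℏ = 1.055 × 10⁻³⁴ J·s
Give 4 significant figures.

3.274 × 10⁻³¹

atomic unit of energy density: u_au = E_h/a₀³ = m_e⁴e¹⁰/((4πε₀)⁵ℏ⁸) = 2.929 × 10¹³ J/m³.
9.59 × 10⁻¹⁸ / 2.929 × 10¹³ = 3.274 × 10⁻³¹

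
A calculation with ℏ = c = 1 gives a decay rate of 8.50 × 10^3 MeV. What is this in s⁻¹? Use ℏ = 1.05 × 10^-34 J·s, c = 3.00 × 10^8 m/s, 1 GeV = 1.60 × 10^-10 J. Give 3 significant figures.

1.30 × 10^25 s⁻¹

A rate is [E]/ℏ; divide by ℏ.
1 GeV → 1/ℏ × (1 GeV in J) = 1.52 × 10^24 s⁻¹.
Convert the energy scale: 8.50 × 10^3 MeV = 8.50 GeV.
Result: 8.50 × 1.52 × 10^24 = 1.30 × 10^25 s⁻¹.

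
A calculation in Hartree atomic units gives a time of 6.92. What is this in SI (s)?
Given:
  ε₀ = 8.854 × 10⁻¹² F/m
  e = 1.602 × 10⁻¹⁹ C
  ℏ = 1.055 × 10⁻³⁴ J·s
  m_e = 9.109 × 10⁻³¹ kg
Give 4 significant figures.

One atomic unit of time: τ_au = (4πε₀)²ℏ³/(m_e e⁴) = 2.423 × 10⁻¹⁷ s.
6.92 × 2.423 × 10⁻¹⁷ s = 1.677 × 10⁻¹⁶ s

1.677 × 10⁻¹⁶ s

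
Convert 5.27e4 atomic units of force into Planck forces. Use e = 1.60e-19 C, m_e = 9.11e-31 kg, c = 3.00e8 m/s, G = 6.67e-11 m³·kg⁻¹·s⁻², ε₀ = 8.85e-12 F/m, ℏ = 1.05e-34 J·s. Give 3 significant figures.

atomic unit of force: F_au = E_h/a₀ = m_e²e⁶/((4πε₀)³ℏ⁴) = 8.33e-8 N
Planck force: F_P = c⁴/G = 1.21e44 N
5.27e4 × 8.33e-8 / 1.21e44 = 3.61e-47

3.61e-47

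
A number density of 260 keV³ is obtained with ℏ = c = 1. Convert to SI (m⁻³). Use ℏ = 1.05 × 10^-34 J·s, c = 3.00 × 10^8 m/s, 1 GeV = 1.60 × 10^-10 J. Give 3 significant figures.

Number density is [L]⁻³ = [E]³/(ℏc)³.
1 GeV³ → 1/(ℏc)³ × (1 GeV in J)³ = 1.31 × 10^47 m⁻³.
Convert the energy scale: 260 keV³ = 2.60 × 10^-16 GeV³.
Result: 2.60 × 10^-16 × 1.31 × 10^47 = 3.41 × 10^31 m⁻³.

3.41 × 10^31 m⁻³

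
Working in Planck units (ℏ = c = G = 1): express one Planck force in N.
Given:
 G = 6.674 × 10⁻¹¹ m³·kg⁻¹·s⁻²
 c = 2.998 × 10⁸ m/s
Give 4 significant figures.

1.210 × 10⁴⁴ N

From ℏ = c = G = 1 the force scale is F_P = c⁴/G.
  = 8.078 × 10³³ / 6.674 × 10⁻¹¹
  = 1.210 × 10⁴⁴ N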